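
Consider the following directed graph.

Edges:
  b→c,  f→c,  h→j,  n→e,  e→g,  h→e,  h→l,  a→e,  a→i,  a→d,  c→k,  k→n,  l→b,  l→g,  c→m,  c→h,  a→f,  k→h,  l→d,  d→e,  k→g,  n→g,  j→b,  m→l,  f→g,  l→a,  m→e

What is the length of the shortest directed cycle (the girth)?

For each vertex v, BFS finds the shortest path from v back to v.
The shortest such closed walk is c → h → j → b → c, length 4.

4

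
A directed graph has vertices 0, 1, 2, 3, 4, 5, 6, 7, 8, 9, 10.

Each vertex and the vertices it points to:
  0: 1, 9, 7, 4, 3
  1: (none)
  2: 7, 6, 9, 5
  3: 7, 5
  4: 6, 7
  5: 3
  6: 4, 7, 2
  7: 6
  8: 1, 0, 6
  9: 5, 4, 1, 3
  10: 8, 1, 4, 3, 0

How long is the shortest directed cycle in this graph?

2

For each vertex v, BFS finds the shortest path from v back to v.
The shortest such closed walk is 6 → 4 → 6, length 2.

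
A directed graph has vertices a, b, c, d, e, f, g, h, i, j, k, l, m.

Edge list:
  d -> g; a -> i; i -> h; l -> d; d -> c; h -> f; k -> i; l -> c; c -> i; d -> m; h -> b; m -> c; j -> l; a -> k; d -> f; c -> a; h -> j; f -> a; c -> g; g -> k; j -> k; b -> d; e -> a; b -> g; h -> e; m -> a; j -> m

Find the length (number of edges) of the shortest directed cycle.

For each vertex v, BFS finds the shortest path from v back to v.
The shortest such closed walk is h → j → k → i → h, length 4.

4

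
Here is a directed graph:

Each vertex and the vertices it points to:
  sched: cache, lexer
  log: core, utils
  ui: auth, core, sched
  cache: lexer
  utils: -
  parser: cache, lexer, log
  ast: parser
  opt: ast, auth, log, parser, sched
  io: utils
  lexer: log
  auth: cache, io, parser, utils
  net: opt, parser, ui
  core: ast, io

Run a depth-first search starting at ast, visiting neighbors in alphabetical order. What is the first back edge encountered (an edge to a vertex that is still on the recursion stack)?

DFS from ast (visiting neighbors in alphabetical order); mark gray on enter, black on exit:
ast gray
  parser gray
    cache gray
      lexer gray
        log gray
          core gray
            core→ast: ast is gray → back edge
First back edge: core → ast.

core->ast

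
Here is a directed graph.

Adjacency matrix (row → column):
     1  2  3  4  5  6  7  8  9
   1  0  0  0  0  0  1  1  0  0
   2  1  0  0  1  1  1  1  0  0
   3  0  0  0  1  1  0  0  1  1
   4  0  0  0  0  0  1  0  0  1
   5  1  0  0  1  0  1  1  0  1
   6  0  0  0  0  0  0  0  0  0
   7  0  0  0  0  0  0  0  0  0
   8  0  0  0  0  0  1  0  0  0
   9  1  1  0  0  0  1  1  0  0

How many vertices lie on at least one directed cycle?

4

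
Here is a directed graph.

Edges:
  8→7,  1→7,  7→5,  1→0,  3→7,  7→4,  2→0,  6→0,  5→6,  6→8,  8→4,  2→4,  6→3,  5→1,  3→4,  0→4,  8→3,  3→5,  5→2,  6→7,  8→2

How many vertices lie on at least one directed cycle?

A vertex is on a directed cycle iff it belongs to a strongly connected component of size ≥ 2 (or has a self-loop).
The vertices on cycles are {1, 3, 5, 6, 7, 8} — 6 in total.

6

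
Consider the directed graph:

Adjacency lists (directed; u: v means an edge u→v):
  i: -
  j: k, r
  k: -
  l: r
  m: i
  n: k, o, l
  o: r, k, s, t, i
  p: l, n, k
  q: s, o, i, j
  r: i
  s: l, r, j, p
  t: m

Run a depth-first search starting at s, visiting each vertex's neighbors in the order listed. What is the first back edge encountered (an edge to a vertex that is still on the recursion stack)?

DFS from s (visiting each vertex's neighbors in the order listed); mark gray on enter, black on exit:
s gray
  l gray
    r gray
      i gray
      i black
    r black
  l black
  s→r: r black — skip
  j gray
    k gray
    k black
    j→r: r black — skip
  j black
  p gray
    p→l: l black — skip
    n gray
      n→k: k black — skip
      o gray
        o→r: r black — skip
        o→k: k black — skip
        o→s: s is gray → back edge
First back edge: o → s.

o→s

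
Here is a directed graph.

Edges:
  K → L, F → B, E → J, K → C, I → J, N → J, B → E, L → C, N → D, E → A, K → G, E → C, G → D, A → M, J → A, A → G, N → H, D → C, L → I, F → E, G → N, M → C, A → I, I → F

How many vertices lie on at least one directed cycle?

8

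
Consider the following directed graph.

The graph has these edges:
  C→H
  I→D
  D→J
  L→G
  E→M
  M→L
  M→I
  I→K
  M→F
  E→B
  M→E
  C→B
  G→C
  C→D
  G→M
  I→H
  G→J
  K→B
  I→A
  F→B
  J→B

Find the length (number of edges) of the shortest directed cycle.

2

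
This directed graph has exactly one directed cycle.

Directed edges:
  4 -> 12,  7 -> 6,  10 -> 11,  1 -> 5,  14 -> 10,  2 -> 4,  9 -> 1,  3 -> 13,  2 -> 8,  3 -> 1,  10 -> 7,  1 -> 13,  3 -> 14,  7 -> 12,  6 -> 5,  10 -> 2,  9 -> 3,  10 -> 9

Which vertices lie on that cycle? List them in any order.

DFS with gray/black marking from 14:
14 gray
  10 gray
    7 gray
      6 gray
        5 gray
        5 black
      6 black
      12 gray
      12 black
    7 black
    9 gray
      3 gray
        3→14: 14 is gray → back edge
Back edge closes the cycle 14 → 10 → 9 → 3 → 14; its vertices are {3, 9, 10, 14}.

3, 9, 10, 14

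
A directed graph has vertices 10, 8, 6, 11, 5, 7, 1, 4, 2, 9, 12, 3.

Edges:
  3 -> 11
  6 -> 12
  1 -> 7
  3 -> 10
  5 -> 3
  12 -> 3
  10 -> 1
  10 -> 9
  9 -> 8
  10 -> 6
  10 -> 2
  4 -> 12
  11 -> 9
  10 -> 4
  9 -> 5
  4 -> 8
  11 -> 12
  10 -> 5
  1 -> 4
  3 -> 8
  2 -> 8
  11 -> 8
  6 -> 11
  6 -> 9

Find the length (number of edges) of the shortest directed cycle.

For each vertex v, BFS finds the shortest path from v back to v.
The shortest such closed walk is 10 → 5 → 3 → 10, length 3.

3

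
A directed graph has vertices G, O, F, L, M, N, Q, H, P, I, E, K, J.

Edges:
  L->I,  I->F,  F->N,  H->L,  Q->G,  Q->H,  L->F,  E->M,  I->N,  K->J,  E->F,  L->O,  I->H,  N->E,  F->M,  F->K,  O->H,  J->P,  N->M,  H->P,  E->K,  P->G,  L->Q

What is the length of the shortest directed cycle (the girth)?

3

For each vertex v, BFS finds the shortest path from v back to v.
The shortest such closed walk is L → I → H → L, length 3.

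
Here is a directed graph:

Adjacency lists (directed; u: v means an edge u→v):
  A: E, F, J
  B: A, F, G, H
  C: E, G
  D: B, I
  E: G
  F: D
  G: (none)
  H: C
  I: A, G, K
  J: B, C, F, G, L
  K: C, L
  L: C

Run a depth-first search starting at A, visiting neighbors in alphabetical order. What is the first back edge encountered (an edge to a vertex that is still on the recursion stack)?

DFS from A (visiting neighbors in alphabetical order); mark gray on enter, black on exit:
A gray
  E gray
    G gray
    G black
  E black
  F gray
    D gray
      B gray
        B→A: A is gray → back edge
First back edge: B → A.

B->A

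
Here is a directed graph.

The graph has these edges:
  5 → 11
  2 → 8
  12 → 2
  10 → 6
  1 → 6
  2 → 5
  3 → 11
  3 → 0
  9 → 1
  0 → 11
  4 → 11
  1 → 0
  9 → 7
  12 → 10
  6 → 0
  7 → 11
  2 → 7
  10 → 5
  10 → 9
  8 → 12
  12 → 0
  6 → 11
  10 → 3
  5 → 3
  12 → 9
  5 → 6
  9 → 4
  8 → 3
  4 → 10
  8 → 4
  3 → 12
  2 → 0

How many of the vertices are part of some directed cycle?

8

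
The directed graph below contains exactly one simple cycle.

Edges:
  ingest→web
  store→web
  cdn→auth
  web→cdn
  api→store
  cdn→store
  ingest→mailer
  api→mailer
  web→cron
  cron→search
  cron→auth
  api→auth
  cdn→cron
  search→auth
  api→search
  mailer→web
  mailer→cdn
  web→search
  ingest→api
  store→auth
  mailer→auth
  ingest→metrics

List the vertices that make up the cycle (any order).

DFS with gray/black marking from web:
web gray
  cron gray
    auth gray
    auth black
    search gray
      search→auth: auth black — skip
    search black
  cron black
  cdn gray
    cdn→cron: cron black — skip
    store gray
      store→auth: auth black — skip
      store→web: web is gray → back edge
Back edge closes the cycle web → cdn → store → web; its vertices are {cdn, web, store}.

cdn, web, store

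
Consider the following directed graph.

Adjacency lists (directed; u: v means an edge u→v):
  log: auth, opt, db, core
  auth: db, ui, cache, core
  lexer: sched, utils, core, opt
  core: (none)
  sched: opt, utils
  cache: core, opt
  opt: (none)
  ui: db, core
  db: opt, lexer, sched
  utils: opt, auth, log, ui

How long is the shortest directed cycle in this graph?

4

For each vertex v, BFS finds the shortest path from v back to v.
The shortest such closed walk is utils → auth → db → lexer → utils, length 4.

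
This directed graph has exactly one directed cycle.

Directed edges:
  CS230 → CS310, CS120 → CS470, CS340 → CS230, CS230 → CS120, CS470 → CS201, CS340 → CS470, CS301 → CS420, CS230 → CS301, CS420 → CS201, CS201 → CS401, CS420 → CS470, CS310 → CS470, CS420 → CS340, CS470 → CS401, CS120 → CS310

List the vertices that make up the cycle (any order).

CS230, CS301, CS340, CS420

DFS with gray/black marking from CS230:
CS230 gray
  CS310 gray
    CS470 gray
      CS401 gray
      CS401 black
      CS201 gray
        CS201→CS401: CS401 black — skip
      CS201 black
    CS470 black
  CS310 black
  CS301 gray
    CS420 gray
      CS340 gray
        CS340→CS470: CS470 black — skip
        CS340→CS230: CS230 is gray → back edge
Back edge closes the cycle CS230 → CS301 → CS420 → CS340 → CS230; its vertices are {CS230, CS301, CS340, CS420}.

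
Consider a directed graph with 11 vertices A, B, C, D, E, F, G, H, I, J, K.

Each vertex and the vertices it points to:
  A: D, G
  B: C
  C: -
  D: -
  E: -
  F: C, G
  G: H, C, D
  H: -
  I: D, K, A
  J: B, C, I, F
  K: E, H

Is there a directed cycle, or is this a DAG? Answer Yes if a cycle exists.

DFS with white/gray/black marking, starting from I:
I gray
  D gray
  D black
  K gray
    E gray
    E black
    H gray
    H black
  K black
  A gray
    A→D: D black — skip
    G gray
      G→H: H black — skip
      C gray
      C black
      G→D: D black — skip
    G black
  A black
I black
B gray
  B→C: C black — skip
B black
F gray
  F→C: C black — skip
  F→G: G black — skip
F black
J gray
  J→B: B black — skip
  J→C: C black — skip
  J→I: I black — skip
  J→F: F black — skip
J black
Every edge goes to a white or black vertex — no back edge, so the graph is acyclic.

No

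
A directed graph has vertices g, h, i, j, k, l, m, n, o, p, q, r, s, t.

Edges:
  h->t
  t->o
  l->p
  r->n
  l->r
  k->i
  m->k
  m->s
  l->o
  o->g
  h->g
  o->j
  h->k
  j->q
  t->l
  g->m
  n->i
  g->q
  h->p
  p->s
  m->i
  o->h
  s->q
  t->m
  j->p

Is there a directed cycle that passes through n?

No

n lies on a cycle iff there is a path from n back to itself.
Exploring from n, it never reaches itself; equivalently, its strongly connected component is a singleton.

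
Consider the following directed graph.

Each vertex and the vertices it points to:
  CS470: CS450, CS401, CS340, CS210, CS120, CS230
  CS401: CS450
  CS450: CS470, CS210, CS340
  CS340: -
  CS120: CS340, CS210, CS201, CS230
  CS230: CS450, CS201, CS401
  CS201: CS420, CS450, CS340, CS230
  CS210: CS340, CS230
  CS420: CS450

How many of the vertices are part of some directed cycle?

8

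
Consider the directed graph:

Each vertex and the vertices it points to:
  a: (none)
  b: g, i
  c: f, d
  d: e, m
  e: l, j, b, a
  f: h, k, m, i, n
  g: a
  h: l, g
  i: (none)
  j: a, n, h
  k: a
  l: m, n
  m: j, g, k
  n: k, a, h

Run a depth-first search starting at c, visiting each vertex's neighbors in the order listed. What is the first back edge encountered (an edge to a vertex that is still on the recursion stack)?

DFS from c (visiting each vertex's neighbors in the order listed); mark gray on enter, black on exit:
c gray
  f gray
    h gray
      l gray
        m gray
          j gray
            a gray
            a black
            n gray
              k gray
                k→a: a black — skip
              k black
              n→a: a black — skip
              n→h: h is gray → back edge
First back edge: n → h.

n→h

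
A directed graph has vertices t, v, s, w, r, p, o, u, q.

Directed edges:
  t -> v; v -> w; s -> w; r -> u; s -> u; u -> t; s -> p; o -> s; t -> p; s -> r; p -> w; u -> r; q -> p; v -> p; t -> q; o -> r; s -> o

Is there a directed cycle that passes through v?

v lies on a cycle iff there is a path from v back to itself.
Exploring from v, it never reaches itself; equivalently, its strongly connected component is a singleton.

No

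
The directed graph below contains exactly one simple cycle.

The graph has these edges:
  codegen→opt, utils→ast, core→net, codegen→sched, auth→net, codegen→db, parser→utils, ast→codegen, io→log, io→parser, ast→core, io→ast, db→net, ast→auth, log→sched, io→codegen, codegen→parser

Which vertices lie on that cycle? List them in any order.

ast, utils, parser, codegen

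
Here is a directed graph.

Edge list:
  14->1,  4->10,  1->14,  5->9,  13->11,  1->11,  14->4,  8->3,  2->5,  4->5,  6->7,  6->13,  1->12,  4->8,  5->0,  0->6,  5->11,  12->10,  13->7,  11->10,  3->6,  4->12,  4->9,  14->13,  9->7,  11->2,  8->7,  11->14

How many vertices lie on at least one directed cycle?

A vertex is on a directed cycle iff it belongs to a strongly connected component of size ≥ 2 (or has a self-loop).
The vertices on cycles are {0, 1, 2, 3, 4, 5, 6, 8, 11, 13, 14} — 11 in total.

11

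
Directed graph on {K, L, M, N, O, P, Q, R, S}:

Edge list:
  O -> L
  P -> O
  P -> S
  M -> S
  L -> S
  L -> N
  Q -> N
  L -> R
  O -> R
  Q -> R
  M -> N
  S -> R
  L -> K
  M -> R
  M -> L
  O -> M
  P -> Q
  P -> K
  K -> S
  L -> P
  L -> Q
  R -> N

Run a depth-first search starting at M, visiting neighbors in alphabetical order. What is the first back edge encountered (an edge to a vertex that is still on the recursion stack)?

DFS from M (visiting neighbors in alphabetical order); mark gray on enter, black on exit:
M gray
  L gray
    K gray
      S gray
        R gray
          N gray
          N black
        R black
      S black
    K black
    L→N: N black — skip
    P gray
      P→K: K black — skip
      O gray
        O→L: L is gray → back edge
First back edge: O → L.

O->L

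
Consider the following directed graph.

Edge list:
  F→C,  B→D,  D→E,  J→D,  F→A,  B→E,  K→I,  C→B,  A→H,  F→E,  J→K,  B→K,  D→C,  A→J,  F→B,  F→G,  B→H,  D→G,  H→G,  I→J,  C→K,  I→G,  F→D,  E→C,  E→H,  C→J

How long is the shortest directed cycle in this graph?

3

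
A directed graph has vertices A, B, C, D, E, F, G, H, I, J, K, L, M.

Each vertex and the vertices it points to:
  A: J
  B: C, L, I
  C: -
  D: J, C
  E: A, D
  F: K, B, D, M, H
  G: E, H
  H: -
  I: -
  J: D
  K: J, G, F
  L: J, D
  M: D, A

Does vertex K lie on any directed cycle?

Yes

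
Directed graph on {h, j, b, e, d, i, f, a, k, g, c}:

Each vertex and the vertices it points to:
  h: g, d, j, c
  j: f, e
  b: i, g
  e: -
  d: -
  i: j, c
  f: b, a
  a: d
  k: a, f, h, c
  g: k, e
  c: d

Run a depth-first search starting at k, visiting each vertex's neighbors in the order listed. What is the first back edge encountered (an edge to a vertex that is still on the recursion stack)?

DFS from k (visiting each vertex's neighbors in the order listed); mark gray on enter, black on exit:
k gray
  a gray
    d gray
    d black
  a black
  f gray
    b gray
      i gray
        j gray
          j→f: f is gray → back edge
First back edge: j → f.

j→f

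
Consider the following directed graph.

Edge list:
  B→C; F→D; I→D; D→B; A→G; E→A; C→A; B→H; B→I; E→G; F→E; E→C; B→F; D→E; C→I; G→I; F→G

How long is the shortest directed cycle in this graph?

3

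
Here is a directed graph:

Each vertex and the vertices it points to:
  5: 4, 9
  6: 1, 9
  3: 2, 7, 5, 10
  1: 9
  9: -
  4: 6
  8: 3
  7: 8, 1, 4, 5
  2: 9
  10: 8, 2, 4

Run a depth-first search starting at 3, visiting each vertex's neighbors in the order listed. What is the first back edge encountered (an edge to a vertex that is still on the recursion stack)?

8→3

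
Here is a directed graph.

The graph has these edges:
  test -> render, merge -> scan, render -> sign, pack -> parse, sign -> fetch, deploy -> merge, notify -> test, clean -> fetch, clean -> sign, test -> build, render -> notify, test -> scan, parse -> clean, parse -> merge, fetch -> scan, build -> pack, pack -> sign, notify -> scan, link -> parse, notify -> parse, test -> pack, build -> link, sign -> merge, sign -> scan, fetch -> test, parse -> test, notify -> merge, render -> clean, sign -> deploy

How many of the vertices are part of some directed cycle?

10

A vertex is on a directed cycle iff it belongs to a strongly connected component of size ≥ 2 (or has a self-loop).
The vertices on cycles are {link, pack, sign, test, build, clean, fetch, parse, notify, render} — 10 in total.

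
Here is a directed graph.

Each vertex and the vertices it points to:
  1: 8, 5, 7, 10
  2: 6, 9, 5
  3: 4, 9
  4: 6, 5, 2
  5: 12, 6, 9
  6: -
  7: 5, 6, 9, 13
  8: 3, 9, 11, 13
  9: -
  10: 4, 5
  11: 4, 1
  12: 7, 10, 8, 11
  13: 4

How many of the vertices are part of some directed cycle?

11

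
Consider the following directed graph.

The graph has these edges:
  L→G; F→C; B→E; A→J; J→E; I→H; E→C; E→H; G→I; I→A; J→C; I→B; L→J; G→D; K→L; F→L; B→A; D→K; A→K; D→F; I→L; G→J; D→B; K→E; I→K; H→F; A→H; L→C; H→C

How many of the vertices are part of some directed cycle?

11

A vertex is on a directed cycle iff it belongs to a strongly connected component of size ≥ 2 (or has a self-loop).
The vertices on cycles are {A, B, D, E, F, G, H, I, J, K, L} — 11 in total.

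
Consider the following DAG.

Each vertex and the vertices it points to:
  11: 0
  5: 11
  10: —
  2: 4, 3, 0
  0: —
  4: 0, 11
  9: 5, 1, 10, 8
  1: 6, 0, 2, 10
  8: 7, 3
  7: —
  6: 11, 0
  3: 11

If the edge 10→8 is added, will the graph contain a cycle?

No

Adding 10→8 creates a cycle iff 8 can already reach 10.
Explore from 8: no path reaches 10. The graph stays acyclic.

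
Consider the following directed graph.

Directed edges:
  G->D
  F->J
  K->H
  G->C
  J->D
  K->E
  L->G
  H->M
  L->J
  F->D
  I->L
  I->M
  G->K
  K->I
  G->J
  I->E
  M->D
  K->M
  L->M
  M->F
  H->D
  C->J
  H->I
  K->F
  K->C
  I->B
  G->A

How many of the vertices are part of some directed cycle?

5

A vertex is on a directed cycle iff it belongs to a strongly connected component of size ≥ 2 (or has a self-loop).
The vertices on cycles are {G, H, I, K, L} — 5 in total.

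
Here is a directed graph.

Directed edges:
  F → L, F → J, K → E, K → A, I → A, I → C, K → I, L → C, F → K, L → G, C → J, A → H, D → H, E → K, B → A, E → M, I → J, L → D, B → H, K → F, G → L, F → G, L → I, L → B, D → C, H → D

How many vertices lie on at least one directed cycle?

A vertex is on a directed cycle iff it belongs to a strongly connected component of size ≥ 2 (or has a self-loop).
The vertices on cycles are {D, E, F, G, H, K, L} — 7 in total.

7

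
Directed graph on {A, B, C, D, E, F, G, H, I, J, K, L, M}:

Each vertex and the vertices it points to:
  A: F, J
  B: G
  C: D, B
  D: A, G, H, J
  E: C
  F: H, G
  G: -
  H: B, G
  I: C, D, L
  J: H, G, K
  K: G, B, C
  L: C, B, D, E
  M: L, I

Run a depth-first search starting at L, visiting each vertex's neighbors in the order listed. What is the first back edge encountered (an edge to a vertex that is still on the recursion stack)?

K->C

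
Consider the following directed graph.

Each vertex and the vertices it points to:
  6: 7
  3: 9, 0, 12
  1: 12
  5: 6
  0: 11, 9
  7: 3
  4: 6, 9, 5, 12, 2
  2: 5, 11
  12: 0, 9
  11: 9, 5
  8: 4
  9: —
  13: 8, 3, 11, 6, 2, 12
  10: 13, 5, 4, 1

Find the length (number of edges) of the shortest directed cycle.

6

For each vertex v, BFS finds the shortest path from v back to v.
The shortest such closed walk is 5 → 6 → 7 → 3 → 0 → 11 → 5, length 6.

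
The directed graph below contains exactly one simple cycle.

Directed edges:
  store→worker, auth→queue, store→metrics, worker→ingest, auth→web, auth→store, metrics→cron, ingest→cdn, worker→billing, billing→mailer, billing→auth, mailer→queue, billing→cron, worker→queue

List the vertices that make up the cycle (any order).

auth, store, worker, billing

DFS with gray/black marking from store:
store gray
  worker gray
    billing gray
      auth gray
        auth→store: store is gray → back edge
Back edge closes the cycle store → worker → billing → auth → store; its vertices are {auth, store, worker, billing}.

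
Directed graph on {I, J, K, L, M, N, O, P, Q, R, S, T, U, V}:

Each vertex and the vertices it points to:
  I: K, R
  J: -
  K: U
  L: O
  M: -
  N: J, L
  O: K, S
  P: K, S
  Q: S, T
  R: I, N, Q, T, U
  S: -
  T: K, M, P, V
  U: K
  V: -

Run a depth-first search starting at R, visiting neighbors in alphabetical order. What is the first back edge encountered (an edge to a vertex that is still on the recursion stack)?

U→K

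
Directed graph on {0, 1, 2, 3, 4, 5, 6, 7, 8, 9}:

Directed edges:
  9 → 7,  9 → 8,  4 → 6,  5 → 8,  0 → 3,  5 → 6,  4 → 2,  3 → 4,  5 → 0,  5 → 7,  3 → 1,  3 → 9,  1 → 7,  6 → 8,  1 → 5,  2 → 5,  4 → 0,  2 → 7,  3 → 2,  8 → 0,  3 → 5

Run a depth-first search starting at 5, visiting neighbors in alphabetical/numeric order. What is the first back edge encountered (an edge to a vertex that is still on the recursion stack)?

1->5

DFS from 5 (visiting neighbors in alphabetical/numeric order); mark gray on enter, black on exit:
5 gray
  0 gray
    3 gray
      1 gray
        1→5: 5 is gray → back edge
First back edge: 1 → 5.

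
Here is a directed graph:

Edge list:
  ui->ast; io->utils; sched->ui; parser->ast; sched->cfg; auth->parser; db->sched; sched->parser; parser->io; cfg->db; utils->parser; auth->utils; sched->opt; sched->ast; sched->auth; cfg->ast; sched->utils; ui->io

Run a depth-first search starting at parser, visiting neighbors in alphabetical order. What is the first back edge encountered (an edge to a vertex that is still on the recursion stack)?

utils→parser

DFS from parser (visiting neighbors in alphabetical order); mark gray on enter, black on exit:
parser gray
  ast gray
  ast black
  io gray
    utils gray
      utils→parser: parser is gray → back edge
First back edge: utils → parser.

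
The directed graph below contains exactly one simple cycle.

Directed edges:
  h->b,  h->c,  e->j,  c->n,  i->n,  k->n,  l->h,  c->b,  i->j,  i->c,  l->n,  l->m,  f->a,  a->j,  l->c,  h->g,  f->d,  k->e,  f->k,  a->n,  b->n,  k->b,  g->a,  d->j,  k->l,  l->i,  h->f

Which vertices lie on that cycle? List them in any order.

f, h, k, l

DFS with gray/black marking from f:
f gray
  a gray
    n gray
    n black
    j gray
    j black
  a black
  k gray
    l gray
      m gray
      m black
      l→n: n black — skip
      h gray
        h→f: f is gray → back edge
Back edge closes the cycle f → k → l → h → f; its vertices are {f, h, k, l}.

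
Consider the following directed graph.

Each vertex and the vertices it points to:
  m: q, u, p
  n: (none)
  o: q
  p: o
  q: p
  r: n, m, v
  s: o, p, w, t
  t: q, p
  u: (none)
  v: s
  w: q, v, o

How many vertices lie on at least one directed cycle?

6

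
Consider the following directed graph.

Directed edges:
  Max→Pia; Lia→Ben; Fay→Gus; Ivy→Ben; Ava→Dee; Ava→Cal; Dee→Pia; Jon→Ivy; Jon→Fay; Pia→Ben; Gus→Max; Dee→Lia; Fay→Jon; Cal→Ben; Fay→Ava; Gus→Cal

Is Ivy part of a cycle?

Ivy lies on a cycle iff there is a path from Ivy back to itself.
Exploring from Ivy, it never reaches itself; equivalently, its strongly connected component is a singleton.

No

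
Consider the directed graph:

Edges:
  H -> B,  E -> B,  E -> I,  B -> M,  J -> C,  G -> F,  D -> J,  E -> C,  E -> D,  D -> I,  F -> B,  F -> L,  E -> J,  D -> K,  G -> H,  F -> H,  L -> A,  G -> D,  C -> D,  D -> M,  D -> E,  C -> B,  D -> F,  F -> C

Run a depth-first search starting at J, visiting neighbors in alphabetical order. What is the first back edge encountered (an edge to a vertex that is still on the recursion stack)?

DFS from J (visiting neighbors in alphabetical order); mark gray on enter, black on exit:
J gray
  C gray
    B gray
      M gray
      M black
    B black
    D gray
      E gray
        E→B: B black — skip
        E→C: C is gray → back edge
First back edge: E → C.

E->C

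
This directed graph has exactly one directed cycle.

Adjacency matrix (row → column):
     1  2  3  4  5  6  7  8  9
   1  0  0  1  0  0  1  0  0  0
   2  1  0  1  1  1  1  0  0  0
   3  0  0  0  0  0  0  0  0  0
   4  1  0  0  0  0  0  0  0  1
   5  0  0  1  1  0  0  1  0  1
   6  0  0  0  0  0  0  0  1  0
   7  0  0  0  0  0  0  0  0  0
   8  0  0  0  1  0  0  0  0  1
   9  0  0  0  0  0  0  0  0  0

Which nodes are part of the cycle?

1, 4, 6, 8

DFS with gray/black marking from 1:
1 gray
  3 gray
  3 black
  6 gray
    8 gray
      4 gray
        9 gray
        9 black
        4→1: 1 is gray → back edge
Back edge closes the cycle 1 → 6 → 8 → 4 → 1; its vertices are {1, 4, 6, 8}.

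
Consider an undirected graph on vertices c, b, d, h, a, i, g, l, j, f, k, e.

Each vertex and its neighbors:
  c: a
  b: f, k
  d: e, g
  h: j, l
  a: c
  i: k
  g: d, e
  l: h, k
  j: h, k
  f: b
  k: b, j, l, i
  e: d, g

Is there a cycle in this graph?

DFS, tracking each vertex's parent; an edge to a visited non-parent vertex closes a cycle.
Start from a:
visit a (parent –)
  visit c (parent a)
    c–a: parent, skip
visit b (parent –)
  visit f (parent b)
    f–b: parent, skip
  visit k (parent b)
    k–b: parent, skip
    visit j (parent k)
      visit h (parent j)
        h–j: parent, skip
        visit l (parent h)
          l–h: parent, skip
          l–k: k visited and ≠ parent → cycle
Cycle: k – j – h – l – k.

Yes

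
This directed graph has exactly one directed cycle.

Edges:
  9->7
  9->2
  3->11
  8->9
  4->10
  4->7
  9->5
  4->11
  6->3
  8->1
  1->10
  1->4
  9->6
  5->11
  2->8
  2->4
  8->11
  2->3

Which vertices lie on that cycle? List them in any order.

DFS with gray/black marking from 8:
8 gray
  9 gray
    2 gray
      3 gray
        11 gray
        11 black
      3 black
      2→8: 8 is gray → back edge
Back edge closes the cycle 8 → 9 → 2 → 8; its vertices are {2, 8, 9}.

2, 8, 9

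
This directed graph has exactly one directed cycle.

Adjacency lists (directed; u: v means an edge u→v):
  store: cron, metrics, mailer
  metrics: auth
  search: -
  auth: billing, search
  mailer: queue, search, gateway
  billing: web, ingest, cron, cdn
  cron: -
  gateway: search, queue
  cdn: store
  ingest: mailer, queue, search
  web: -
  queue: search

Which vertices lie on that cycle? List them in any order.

cdn, auth, store, billing, metrics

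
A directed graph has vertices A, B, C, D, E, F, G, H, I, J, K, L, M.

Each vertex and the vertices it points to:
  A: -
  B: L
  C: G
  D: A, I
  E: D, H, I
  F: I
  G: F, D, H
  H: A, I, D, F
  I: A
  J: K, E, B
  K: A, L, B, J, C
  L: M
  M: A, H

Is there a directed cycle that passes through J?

Yes

J is on a cycle iff J can reach itself via ≥1 edge.
J → K → J — yes.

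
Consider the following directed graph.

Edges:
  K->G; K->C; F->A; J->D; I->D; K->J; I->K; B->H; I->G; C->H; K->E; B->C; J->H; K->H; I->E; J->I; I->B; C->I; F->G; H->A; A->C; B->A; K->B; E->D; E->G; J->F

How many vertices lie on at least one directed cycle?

A vertex is on a directed cycle iff it belongs to a strongly connected component of size ≥ 2 (or has a self-loop).
The vertices on cycles are {A, B, C, F, H, I, J, K} — 8 in total.

8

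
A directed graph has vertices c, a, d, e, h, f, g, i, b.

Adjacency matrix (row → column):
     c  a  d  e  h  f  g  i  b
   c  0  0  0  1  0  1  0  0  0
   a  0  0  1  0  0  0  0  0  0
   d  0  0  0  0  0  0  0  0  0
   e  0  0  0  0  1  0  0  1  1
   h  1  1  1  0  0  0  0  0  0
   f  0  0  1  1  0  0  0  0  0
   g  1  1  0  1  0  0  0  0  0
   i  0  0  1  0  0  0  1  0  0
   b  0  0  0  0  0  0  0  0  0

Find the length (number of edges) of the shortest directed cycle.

3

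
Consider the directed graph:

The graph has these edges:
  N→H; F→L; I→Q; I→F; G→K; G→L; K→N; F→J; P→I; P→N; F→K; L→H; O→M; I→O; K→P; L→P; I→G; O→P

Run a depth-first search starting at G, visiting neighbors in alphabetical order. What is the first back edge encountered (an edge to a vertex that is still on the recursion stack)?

F→K

DFS from G (visiting neighbors in alphabetical order); mark gray on enter, black on exit:
G gray
  K gray
    N gray
      H gray
      H black
    N black
    P gray
      I gray
        F gray
          J gray
          J black
          F→K: K is gray → back edge
First back edge: F → K.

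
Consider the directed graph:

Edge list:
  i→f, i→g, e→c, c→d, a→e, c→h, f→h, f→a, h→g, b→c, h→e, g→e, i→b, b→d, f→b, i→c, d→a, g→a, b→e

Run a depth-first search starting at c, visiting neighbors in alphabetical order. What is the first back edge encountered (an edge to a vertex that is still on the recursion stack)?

DFS from c (visiting neighbors in alphabetical order); mark gray on enter, black on exit:
c gray
  d gray
    a gray
      e gray
        e→c: c is gray → back edge
First back edge: e → c.

e->c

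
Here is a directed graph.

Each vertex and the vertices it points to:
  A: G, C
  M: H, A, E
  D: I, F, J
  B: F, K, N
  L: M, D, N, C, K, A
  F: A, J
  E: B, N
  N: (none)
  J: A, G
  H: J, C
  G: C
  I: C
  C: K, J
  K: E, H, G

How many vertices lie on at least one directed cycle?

9

A vertex is on a directed cycle iff it belongs to a strongly connected component of size ≥ 2 (or has a self-loop).
The vertices on cycles are {A, B, C, E, F, G, H, J, K} — 9 in total.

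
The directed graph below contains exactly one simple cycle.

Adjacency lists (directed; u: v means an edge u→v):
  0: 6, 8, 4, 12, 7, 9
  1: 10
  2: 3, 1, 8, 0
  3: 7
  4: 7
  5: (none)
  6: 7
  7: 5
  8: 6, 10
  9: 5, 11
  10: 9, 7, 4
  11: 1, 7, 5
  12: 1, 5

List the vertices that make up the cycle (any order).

1, 9, 10, 11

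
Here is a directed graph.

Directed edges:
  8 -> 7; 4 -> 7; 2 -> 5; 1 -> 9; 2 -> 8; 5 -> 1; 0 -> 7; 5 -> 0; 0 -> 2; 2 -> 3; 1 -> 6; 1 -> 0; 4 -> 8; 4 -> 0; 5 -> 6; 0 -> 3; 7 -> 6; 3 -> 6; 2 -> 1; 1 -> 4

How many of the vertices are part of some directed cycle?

5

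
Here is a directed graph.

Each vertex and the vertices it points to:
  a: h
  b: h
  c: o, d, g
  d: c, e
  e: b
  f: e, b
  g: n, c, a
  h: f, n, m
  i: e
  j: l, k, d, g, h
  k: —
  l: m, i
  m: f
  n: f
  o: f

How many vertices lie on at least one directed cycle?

A vertex is on a directed cycle iff it belongs to a strongly connected component of size ≥ 2 (or has a self-loop).
The vertices on cycles are {b, c, d, e, f, g, h, m, n} — 9 in total.

9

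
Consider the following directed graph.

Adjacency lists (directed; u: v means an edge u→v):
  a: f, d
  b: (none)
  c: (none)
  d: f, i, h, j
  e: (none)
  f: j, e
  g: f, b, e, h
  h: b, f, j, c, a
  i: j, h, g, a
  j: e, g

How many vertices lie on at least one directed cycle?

A vertex is on a directed cycle iff it belongs to a strongly connected component of size ≥ 2 (or has a self-loop).
The vertices on cycles are {a, d, f, g, h, i, j} — 7 in total.

7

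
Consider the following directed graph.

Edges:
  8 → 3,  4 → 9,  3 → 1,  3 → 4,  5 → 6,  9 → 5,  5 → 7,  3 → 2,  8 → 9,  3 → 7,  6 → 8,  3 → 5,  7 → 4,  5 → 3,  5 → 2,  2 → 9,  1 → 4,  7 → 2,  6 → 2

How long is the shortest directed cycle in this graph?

For each vertex v, BFS finds the shortest path from v back to v.
The shortest such closed walk is 3 → 5 → 3, length 2.

2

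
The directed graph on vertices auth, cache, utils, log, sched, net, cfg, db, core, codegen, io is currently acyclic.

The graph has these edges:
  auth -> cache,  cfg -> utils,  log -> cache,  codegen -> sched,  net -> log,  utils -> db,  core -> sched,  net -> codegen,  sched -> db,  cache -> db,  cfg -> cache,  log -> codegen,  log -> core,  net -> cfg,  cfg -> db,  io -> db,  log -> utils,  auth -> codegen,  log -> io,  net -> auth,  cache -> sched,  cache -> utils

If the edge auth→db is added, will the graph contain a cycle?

No

Adding auth→db creates a cycle iff db can already reach auth.
Explore from db: no path reaches auth. The graph stays acyclic.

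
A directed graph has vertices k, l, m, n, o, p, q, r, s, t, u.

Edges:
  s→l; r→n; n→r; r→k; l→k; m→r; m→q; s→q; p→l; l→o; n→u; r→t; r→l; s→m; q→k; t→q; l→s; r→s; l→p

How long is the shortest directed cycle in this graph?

2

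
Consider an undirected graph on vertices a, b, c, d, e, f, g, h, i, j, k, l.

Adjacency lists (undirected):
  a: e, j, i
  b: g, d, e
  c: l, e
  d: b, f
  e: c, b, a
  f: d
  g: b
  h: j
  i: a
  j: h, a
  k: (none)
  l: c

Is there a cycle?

No

DFS, tracking each vertex's parent; an edge to a visited non-parent vertex closes a cycle.
Start from j:
visit j (parent –)
  visit h (parent j)
    h–j: parent, skip
  visit a (parent j)
    visit e (parent a)
      visit c (parent e)
        visit l (parent c)
          l–c: parent, skip
        c–e: parent, skip
      visit b (parent e)
        visit g (parent b)
          g–b: parent, skip
        visit d (parent b)
          d–b: parent, skip
          visit f (parent d)
            f–d: parent, skip
        b–e: parent, skip
      e–a: parent, skip
    a–j: parent, skip
    visit i (parent a)
      i–a: parent, skip
visit k (parent –)
No non-parent visited neighbor found — the graph is a forest.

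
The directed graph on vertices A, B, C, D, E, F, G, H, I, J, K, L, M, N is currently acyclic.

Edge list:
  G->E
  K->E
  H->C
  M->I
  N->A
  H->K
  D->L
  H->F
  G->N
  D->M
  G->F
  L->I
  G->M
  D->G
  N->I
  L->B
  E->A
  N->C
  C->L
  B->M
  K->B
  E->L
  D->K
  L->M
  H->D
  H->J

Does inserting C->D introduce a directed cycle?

Yes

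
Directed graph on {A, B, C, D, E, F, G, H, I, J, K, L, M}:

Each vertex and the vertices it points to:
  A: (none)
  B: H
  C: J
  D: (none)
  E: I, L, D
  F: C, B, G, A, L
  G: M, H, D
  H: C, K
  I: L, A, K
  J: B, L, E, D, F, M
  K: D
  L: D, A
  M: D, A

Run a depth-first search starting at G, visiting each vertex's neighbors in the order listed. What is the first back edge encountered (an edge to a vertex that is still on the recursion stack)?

B→H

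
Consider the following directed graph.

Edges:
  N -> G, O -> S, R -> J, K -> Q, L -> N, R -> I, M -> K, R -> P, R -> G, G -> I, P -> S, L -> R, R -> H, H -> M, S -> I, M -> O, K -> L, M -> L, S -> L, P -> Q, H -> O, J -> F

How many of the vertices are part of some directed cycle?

8

A vertex is on a directed cycle iff it belongs to a strongly connected component of size ≥ 2 (or has a self-loop).
The vertices on cycles are {H, K, L, M, O, P, R, S} — 8 in total.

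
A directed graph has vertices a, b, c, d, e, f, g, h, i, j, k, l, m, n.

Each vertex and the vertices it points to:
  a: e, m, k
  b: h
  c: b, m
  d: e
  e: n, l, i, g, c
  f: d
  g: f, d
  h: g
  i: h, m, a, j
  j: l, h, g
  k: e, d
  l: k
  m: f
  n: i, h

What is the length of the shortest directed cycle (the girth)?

For each vertex v, BFS finds the shortest path from v back to v.
The shortest such closed walk is e → i → a → e, length 3.

3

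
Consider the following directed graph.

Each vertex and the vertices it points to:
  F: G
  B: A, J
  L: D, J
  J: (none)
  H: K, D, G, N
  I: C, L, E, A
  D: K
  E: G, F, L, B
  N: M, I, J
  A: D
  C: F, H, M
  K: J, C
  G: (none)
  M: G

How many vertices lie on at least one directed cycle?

10

A vertex is on a directed cycle iff it belongs to a strongly connected component of size ≥ 2 (or has a self-loop).
The vertices on cycles are {A, B, C, D, E, H, I, K, L, N} — 10 in total.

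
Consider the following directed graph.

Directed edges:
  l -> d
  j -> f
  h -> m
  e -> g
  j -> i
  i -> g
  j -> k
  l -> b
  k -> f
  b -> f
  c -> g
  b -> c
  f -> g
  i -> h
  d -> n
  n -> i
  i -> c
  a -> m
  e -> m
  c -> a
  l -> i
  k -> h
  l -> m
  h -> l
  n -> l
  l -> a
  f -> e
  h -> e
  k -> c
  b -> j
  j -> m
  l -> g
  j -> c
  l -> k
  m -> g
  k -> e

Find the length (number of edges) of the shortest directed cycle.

For each vertex v, BFS finds the shortest path from v back to v.
The shortest such closed walk is n → l → d → n, length 3.

3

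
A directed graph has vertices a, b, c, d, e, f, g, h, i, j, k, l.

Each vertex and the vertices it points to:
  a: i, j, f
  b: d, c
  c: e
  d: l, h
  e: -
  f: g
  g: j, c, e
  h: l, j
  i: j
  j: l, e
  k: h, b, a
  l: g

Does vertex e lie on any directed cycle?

e lies on a cycle iff there is a path from e back to itself.
Exploring from e, it never reaches itself; equivalently, its strongly connected component is a singleton.

No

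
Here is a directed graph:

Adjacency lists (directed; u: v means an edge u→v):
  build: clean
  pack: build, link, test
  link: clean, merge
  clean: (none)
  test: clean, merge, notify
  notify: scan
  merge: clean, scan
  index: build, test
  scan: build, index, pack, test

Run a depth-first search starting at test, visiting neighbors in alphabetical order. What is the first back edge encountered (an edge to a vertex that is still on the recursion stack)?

index→test

DFS from test (visiting neighbors in alphabetical order); mark gray on enter, black on exit:
test gray
  clean gray
  clean black
  merge gray
    merge→clean: clean black — skip
    scan gray
      build gray
        build→clean: clean black — skip
      build black
      index gray
        index→build: build black — skip
        index→test: test is gray → back edge
First back edge: index → test.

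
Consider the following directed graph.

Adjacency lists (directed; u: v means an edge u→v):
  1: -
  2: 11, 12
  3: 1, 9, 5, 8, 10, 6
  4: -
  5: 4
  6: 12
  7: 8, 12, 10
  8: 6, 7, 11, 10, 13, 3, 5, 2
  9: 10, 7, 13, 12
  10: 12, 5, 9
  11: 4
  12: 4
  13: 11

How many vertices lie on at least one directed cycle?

A vertex is on a directed cycle iff it belongs to a strongly connected component of size ≥ 2 (or has a self-loop).
The vertices on cycles are {3, 7, 8, 9, 10} — 5 in total.

5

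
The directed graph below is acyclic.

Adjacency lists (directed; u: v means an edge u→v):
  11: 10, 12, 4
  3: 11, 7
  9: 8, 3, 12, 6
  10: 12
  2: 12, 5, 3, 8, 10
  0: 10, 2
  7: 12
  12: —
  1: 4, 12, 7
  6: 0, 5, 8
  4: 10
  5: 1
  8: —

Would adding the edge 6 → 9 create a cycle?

Yes

Adding 6→9 creates a cycle iff 9 can already reach 6.
Path from 9: 9 → 6.
So 9 → … → 6 → 9 is a cycle.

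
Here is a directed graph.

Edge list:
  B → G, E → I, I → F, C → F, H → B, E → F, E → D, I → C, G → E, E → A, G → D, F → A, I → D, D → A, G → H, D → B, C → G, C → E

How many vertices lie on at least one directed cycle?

A vertex is on a directed cycle iff it belongs to a strongly connected component of size ≥ 2 (or has a self-loop).
The vertices on cycles are {B, C, D, E, G, H, I} — 7 in total.

7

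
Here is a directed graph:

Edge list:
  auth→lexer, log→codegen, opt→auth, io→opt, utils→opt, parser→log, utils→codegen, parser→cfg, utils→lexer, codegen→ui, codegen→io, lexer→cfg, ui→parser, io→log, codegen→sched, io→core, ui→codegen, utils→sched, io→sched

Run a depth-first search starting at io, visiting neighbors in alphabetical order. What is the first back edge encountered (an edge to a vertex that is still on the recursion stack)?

codegen→io

DFS from io (visiting neighbors in alphabetical order); mark gray on enter, black on exit:
io gray
  core gray
  core black
  log gray
    codegen gray
      codegen→io: io is gray → back edge
First back edge: codegen → io.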